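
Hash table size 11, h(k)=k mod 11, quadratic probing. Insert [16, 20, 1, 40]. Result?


Insertions: 16->slot 5; 20->slot 9; 1->slot 1; 40->slot 7
Table: [None, 1, None, None, None, 16, None, 40, None, 20, None]


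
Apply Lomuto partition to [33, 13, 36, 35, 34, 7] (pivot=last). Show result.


Elements <= 7 go left of pivot.
Result: [7, 13, 36, 35, 34, 33], pivot at index 0


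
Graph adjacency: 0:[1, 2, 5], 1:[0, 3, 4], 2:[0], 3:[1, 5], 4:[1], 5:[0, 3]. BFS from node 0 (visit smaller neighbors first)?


BFS queue: start with [0]
Visit order: [0, 1, 2, 5, 3, 4]


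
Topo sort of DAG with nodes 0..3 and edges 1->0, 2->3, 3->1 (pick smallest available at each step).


Kahn's algorithm, process smallest node first
Order: [2, 3, 1, 0]


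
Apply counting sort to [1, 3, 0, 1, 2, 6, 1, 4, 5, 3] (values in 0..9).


Count array: [1, 3, 1, 2, 1, 1, 1, 0, 0, 0]
Reconstruct: [0, 1, 1, 1, 2, 3, 3, 4, 5, 6]


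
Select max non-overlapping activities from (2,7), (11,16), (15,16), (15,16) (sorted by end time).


Greedy: pick earliest-ending, then skip overlaps.
Selected (2 activities): [(2, 7), (11, 16)]


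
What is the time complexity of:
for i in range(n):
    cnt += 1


Per nesting level: O(n) = O(n)
Complexity: O(n)


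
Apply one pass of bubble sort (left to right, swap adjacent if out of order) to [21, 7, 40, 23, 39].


After one pass: [7, 21, 23, 39, 40]


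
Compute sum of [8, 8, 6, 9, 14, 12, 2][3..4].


Prefix sums: [0, 8, 16, 22, 31, 45, 57, 59]
Sum[3..4] = prefix[5] - prefix[3] = 45 - 22 = 23


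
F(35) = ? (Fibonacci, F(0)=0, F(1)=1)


F(n)=F(n-1)+F(n-2)
...F(33)=3524578, F(34)=5702887, F(35)=9227465


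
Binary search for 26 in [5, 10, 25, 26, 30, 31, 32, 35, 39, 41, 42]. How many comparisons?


Search for 26:
[0,10] mid=5 arr[5]=31
[0,4] mid=2 arr[2]=25
[3,4] mid=3 arr[3]=26
Total: 3 comparisons


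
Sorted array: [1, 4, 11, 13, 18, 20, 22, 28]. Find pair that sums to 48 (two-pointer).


Two pointers: lo=0, hi=7
Found pair: (20, 28) summing to 48


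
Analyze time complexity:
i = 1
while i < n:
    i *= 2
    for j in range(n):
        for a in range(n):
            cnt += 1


Per nesting level: O(log n) * O(n) * O(n) = O(n^2 log n)
Complexity: O(n^2 log n)


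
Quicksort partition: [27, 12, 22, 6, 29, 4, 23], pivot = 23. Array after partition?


Elements <= 23 go left of pivot.
Result: [12, 22, 6, 4, 23, 27, 29], pivot at index 4


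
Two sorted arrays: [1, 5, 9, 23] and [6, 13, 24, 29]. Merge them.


Compare heads, take smaller each step.
Merged: [1, 5, 6, 9, 13, 23, 24, 29]


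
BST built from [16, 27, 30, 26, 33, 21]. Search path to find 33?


BST root = 16
Search for 33: compare at each node
Path: [16, 27, 30, 33]


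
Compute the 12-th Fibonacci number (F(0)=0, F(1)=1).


F(n)=F(n-1)+F(n-2)
...F(10)=55, F(11)=89, F(12)=144


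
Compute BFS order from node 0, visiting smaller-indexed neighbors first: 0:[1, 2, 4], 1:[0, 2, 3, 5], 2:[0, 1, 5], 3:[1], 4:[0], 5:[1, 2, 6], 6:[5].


BFS queue: start with [0]
Visit order: [0, 1, 2, 4, 3, 5, 6]


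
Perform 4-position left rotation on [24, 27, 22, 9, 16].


Left rotate by 4: [16, 24, 27, 22, 9]


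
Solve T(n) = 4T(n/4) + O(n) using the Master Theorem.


a=4, b=4, c=1. log_4(4)=1 = c=1. Case 2: O(n^c log n) = O(n log n)
Complexity: O(n log n)


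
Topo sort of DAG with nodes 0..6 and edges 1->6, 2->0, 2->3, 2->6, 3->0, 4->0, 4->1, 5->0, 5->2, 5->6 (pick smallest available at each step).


Kahn's algorithm, process smallest node first
Order: [4, 1, 5, 2, 3, 0, 6]


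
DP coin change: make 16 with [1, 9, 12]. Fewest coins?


dp[0]=0; dp[i]=1+min(dp[i-c] for c in coins)
...dp[11]=3, dp[12]=1, dp[13]=2, dp[14]=3, dp[15]=4, dp[16]=5
Minimum coins for 16 = 5


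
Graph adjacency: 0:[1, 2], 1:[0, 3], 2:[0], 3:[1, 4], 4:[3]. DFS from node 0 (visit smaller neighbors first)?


DFS stack-based: start with [0]
Visit order: [0, 1, 3, 4, 2]


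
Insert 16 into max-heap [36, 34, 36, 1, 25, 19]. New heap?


Append 16: [36, 34, 36, 1, 25, 19, 16]
Bubble up: no swaps needed
Result: [36, 34, 36, 1, 25, 19, 16]


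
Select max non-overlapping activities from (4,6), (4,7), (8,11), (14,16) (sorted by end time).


Greedy: pick earliest-ending, then skip overlaps.
Selected (3 activities): [(4, 6), (8, 11), (14, 16)]


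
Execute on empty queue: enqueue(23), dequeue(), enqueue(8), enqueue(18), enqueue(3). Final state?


enqueue(23) -> [23]
dequeue() returns 23 -> []
enqueue(8) -> [8]
enqueue(18) -> [8, 18]
enqueue(3) -> [8, 18, 3]
Final queue (front to back): [8, 18, 3]


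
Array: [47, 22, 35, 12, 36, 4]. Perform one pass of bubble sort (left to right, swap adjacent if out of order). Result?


After one pass: [22, 35, 12, 36, 4, 47]


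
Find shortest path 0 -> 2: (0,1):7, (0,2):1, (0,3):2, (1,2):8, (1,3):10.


Dijkstra from 0:
Distances: {0: 0, 1: 7, 2: 1, 3: 2}
Shortest distance to 2 = 1, path = [0, 2]


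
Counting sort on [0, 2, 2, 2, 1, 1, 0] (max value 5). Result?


Count array: [2, 2, 3, 0, 0, 0]
Reconstruct: [0, 0, 1, 1, 2, 2, 2]


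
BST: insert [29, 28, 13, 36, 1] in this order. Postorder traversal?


Root = 29; build tree by BST insertion.
Postorder traversal: [1, 13, 28, 36, 29]


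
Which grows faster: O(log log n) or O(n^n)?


double-logarithmic grows slower than n^n
O(log log n) is asymptotically smaller; O(n^n) grows faster


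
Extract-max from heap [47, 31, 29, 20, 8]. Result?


Max = 47
Replace root with last, heapify down
Resulting heap: [31, 20, 29, 8]


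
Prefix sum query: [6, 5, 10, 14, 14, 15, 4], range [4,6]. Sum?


Prefix sums: [0, 6, 11, 21, 35, 49, 64, 68]
Sum[4..6] = prefix[7] - prefix[4] = 68 - 35 = 33


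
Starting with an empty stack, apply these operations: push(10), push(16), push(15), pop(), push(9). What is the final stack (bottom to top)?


push(10) -> [10]
push(16) -> [10, 16]
push(15) -> [10, 16, 15]
pop() returns 15 -> [10, 16]
push(9) -> [10, 16, 9]
Final stack (bottom to top): [10, 16, 9]


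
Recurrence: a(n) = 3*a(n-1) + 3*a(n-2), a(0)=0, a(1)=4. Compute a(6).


Build bottom-up:
...a(4)=180, a(5)=684, a(6)=3*684+3*180=2592


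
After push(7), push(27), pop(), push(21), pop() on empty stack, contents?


push(7) -> [7]
push(27) -> [7, 27]
pop() returns 27 -> [7]
push(21) -> [7, 21]
pop() returns 21 -> [7]
Final stack (bottom to top): [7]


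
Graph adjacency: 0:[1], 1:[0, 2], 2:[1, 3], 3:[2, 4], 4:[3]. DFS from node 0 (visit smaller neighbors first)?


DFS stack-based: start with [0]
Visit order: [0, 1, 2, 3, 4]


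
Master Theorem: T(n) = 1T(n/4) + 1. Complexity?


a=1, b=4, c=0. log_4(1)=0 = c=0. Case 2: O(n^c log n) = O(log n)
Complexity: O(log n)


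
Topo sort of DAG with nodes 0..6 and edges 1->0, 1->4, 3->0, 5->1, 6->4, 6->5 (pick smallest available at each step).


Kahn's algorithm, process smallest node first
Order: [2, 3, 6, 5, 1, 0, 4]


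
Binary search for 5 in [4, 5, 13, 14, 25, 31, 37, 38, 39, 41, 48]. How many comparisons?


Search for 5:
[0,10] mid=5 arr[5]=31
[0,4] mid=2 arr[2]=13
[0,1] mid=0 arr[0]=4
[1,1] mid=1 arr[1]=5
Total: 4 comparisons


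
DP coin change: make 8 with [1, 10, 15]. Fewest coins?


dp[0]=0; dp[i]=1+min(dp[i-c] for c in coins)
...dp[3]=3, dp[4]=4, dp[5]=5, dp[6]=6, dp[7]=7, dp[8]=8
Minimum coins for 8 = 8


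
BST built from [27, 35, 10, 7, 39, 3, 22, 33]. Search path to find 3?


BST root = 27
Search for 3: compare at each node
Path: [27, 10, 7, 3]


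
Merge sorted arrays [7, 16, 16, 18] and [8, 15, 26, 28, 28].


Compare heads, take smaller each step.
Merged: [7, 8, 15, 16, 16, 18, 26, 28, 28]


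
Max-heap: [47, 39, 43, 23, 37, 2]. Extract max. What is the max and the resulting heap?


Max = 47
Replace root with last, heapify down
Resulting heap: [43, 39, 2, 23, 37]


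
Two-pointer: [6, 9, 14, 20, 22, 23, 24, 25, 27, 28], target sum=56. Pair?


Two pointers: lo=0, hi=9
No pair sums to 56


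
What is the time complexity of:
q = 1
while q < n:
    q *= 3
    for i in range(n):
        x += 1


Per nesting level: O(log n) * O(n) = O(n log n)
Complexity: O(n log n)


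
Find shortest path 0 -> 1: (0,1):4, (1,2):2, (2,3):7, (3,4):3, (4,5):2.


Dijkstra from 0:
Distances: {0: 0, 1: 4, 2: 6, 3: 13, 4: 16, 5: 18}
Shortest distance to 1 = 4, path = [0, 1]


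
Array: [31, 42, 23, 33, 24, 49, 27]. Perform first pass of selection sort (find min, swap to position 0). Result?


After one pass: [23, 42, 31, 33, 24, 49, 27]


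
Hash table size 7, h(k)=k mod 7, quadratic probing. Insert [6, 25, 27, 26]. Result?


Insertions: 6->slot 6; 25->slot 4; 27->slot 0; 26->slot 5
Table: [27, None, None, None, 25, 26, 6]


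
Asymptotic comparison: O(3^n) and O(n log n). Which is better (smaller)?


linearithmic grows slower than exponential (base 3)
O(n log n) is asymptotically smaller; O(3^n) grows faster


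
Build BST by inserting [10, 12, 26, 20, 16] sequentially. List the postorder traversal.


Root = 10; build tree by BST insertion.
Postorder traversal: [16, 20, 26, 12, 10]


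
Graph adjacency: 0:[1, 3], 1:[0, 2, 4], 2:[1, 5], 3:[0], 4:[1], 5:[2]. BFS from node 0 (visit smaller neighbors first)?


BFS queue: start with [0]
Visit order: [0, 1, 3, 2, 4, 5]


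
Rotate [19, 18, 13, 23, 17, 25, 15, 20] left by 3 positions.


Left rotate by 3: [23, 17, 25, 15, 20, 19, 18, 13]


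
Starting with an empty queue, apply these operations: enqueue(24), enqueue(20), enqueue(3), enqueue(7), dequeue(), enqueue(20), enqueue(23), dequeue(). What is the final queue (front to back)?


enqueue(24) -> [24]
enqueue(20) -> [24, 20]
enqueue(3) -> [24, 20, 3]
enqueue(7) -> [24, 20, 3, 7]
dequeue() returns 24 -> [20, 3, 7]
enqueue(20) -> [20, 3, 7, 20]
enqueue(23) -> [20, 3, 7, 20, 23]
dequeue() returns 20 -> [3, 7, 20, 23]
Final queue (front to back): [3, 7, 20, 23]


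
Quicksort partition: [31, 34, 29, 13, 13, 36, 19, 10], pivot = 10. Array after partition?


Elements <= 10 go left of pivot.
Result: [10, 34, 29, 13, 13, 36, 19, 31], pivot at index 0


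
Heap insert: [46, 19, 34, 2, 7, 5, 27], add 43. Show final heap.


Append 43: [46, 19, 34, 2, 7, 5, 27, 43]
Bubble up: swap idx 7(43) with idx 3(2); swap idx 3(43) with idx 1(19)
Result: [46, 43, 34, 19, 7, 5, 27, 2]


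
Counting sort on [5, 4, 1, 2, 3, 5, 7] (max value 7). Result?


Count array: [0, 1, 1, 1, 1, 2, 0, 1]
Reconstruct: [1, 2, 3, 4, 5, 5, 7]


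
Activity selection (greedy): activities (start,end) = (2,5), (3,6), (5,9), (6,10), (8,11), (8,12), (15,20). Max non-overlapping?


Greedy: pick earliest-ending, then skip overlaps.
Selected (3 activities): [(2, 5), (5, 9), (15, 20)]


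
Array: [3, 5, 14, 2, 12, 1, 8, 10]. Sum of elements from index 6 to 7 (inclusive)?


Prefix sums: [0, 3, 8, 22, 24, 36, 37, 45, 55]
Sum[6..7] = prefix[8] - prefix[6] = 55 - 37 = 18


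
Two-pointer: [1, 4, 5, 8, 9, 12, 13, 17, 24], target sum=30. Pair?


Two pointers: lo=0, hi=8
Found pair: (13, 17) summing to 30


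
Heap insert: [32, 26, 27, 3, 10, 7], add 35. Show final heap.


Append 35: [32, 26, 27, 3, 10, 7, 35]
Bubble up: swap idx 6(35) with idx 2(27); swap idx 2(35) with idx 0(32)
Result: [35, 26, 32, 3, 10, 7, 27]


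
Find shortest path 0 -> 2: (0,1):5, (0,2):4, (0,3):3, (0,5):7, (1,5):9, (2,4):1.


Dijkstra from 0:
Distances: {0: 0, 1: 5, 2: 4, 3: 3, 4: 5, 5: 7}
Shortest distance to 2 = 4, path = [0, 2]


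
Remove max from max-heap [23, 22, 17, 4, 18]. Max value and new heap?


Max = 23
Replace root with last, heapify down
Resulting heap: [22, 18, 17, 4]


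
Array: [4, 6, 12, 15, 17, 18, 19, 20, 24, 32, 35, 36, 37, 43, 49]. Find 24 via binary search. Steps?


Search for 24:
[0,14] mid=7 arr[7]=20
[8,14] mid=11 arr[11]=36
[8,10] mid=9 arr[9]=32
[8,8] mid=8 arr[8]=24
Total: 4 comparisons


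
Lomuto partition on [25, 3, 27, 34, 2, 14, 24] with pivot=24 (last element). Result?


Elements <= 24 go left of pivot.
Result: [3, 2, 14, 24, 25, 27, 34], pivot at index 3


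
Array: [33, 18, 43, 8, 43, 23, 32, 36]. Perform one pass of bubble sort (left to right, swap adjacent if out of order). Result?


After one pass: [18, 33, 8, 43, 23, 32, 36, 43]


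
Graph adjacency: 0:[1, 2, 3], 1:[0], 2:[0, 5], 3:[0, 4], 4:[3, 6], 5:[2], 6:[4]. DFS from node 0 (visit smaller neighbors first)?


DFS stack-based: start with [0]
Visit order: [0, 1, 2, 5, 3, 4, 6]


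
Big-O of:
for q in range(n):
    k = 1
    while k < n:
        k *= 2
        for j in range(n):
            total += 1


Per nesting level: O(n) * O(log n) * O(n) = O(n^2 log n)
Complexity: O(n^2 log n)


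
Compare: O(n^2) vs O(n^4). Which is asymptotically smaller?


quadratic grows slower than quartic
O(n^2) is asymptotically smaller; O(n^4) grows faster


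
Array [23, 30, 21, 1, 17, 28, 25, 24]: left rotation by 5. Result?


Left rotate by 5: [28, 25, 24, 23, 30, 21, 1, 17]


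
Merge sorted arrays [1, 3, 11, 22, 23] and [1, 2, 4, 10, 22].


Compare heads, take smaller each step.
Merged: [1, 1, 2, 3, 4, 10, 11, 22, 22, 23]


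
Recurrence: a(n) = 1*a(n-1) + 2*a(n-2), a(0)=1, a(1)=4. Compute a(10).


Build bottom-up:
...a(8)=426, a(9)=854, a(10)=1*854+2*426=1706


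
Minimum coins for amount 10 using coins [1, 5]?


dp[0]=0; dp[i]=1+min(dp[i-c] for c in coins)
...dp[5]=1, dp[6]=2, dp[7]=3, dp[8]=4, dp[9]=5, dp[10]=2
Minimum coins for 10 = 2


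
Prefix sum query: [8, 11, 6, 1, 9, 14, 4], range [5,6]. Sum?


Prefix sums: [0, 8, 19, 25, 26, 35, 49, 53]
Sum[5..6] = prefix[7] - prefix[5] = 53 - 35 = 18


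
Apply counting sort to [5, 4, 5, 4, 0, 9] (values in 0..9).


Count array: [1, 0, 0, 0, 2, 2, 0, 0, 0, 1]
Reconstruct: [0, 4, 4, 5, 5, 9]


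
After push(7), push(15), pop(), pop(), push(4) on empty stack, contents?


push(7) -> [7]
push(15) -> [7, 15]
pop() returns 15 -> [7]
pop() returns 7 -> []
push(4) -> [4]
Final stack (bottom to top): [4]


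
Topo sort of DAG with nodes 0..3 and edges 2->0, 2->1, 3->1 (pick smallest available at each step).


Kahn's algorithm, process smallest node first
Order: [2, 0, 3, 1]


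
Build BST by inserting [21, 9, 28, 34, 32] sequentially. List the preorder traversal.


Root = 21; build tree by BST insertion.
Preorder traversal: [21, 9, 28, 34, 32]


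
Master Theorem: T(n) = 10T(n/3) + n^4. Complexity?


a=10, b=3, c=4. log_3(10)=2.096 < c=4. Case 3: O(n^c) = O(n^4)
Complexity: O(n^4)


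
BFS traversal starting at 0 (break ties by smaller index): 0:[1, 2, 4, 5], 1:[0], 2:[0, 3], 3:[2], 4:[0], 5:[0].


BFS queue: start with [0]
Visit order: [0, 1, 2, 4, 5, 3]


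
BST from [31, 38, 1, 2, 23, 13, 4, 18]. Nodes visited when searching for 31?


BST root = 31
Search for 31: compare at each node
Path: [31]


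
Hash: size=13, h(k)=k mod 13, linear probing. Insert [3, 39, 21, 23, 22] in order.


Insertions: 3->slot 3; 39->slot 0; 21->slot 8; 23->slot 10; 22->slot 9
Table: [39, None, None, 3, None, None, None, None, 21, 22, 23, None, None]


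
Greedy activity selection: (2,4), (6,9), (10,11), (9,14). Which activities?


Greedy: pick earliest-ending, then skip overlaps.
Selected (3 activities): [(2, 4), (6, 9), (10, 11)]


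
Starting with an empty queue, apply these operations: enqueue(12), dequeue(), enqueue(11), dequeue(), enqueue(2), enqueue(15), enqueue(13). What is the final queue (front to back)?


enqueue(12) -> [12]
dequeue() returns 12 -> []
enqueue(11) -> [11]
dequeue() returns 11 -> []
enqueue(2) -> [2]
enqueue(15) -> [2, 15]
enqueue(13) -> [2, 15, 13]
Final queue (front to back): [2, 15, 13]


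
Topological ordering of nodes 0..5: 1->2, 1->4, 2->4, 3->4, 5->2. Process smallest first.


Kahn's algorithm, process smallest node first
Order: [0, 1, 3, 5, 2, 4]


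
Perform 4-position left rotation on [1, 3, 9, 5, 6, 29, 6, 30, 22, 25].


Left rotate by 4: [6, 29, 6, 30, 22, 25, 1, 3, 9, 5]


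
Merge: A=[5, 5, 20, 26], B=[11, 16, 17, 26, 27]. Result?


Compare heads, take smaller each step.
Merged: [5, 5, 11, 16, 17, 20, 26, 26, 27]


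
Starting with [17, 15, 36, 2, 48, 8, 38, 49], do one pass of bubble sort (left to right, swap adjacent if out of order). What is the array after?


After one pass: [15, 17, 2, 36, 8, 38, 48, 49]


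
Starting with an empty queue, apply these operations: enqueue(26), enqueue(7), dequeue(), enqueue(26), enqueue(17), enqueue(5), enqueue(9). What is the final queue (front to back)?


enqueue(26) -> [26]
enqueue(7) -> [26, 7]
dequeue() returns 26 -> [7]
enqueue(26) -> [7, 26]
enqueue(17) -> [7, 26, 17]
enqueue(5) -> [7, 26, 17, 5]
enqueue(9) -> [7, 26, 17, 5, 9]
Final queue (front to back): [7, 26, 17, 5, 9]


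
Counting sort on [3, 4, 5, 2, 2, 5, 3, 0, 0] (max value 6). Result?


Count array: [2, 0, 2, 2, 1, 2, 0]
Reconstruct: [0, 0, 2, 2, 3, 3, 4, 5, 5]


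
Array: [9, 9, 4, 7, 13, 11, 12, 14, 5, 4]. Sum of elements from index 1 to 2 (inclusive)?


Prefix sums: [0, 9, 18, 22, 29, 42, 53, 65, 79, 84, 88]
Sum[1..2] = prefix[3] - prefix[1] = 22 - 9 = 13


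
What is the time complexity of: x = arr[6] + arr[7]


Analysis: constant-time operation, no loop
Complexity: O(1)


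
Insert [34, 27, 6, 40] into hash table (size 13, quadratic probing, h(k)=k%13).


Insertions: 34->slot 8; 27->slot 1; 6->slot 6; 40->slot 2
Table: [None, 27, 40, None, None, None, 6, None, 34, None, None, None, None]


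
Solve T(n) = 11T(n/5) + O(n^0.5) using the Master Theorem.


a=11, b=5, c=0.5. log_5(11)=1.490 > c=0.5. Case 1: O(n^log_b(a)) = O(n^1.490)
Complexity: O(n^1.490)


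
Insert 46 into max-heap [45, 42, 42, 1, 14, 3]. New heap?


Append 46: [45, 42, 42, 1, 14, 3, 46]
Bubble up: swap idx 6(46) with idx 2(42); swap idx 2(46) with idx 0(45)
Result: [46, 42, 45, 1, 14, 3, 42]


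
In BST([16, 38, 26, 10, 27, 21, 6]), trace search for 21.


BST root = 16
Search for 21: compare at each node
Path: [16, 38, 26, 21]


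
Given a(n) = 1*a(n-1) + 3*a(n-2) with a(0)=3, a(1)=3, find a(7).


Build bottom-up:
...a(5)=120, a(6)=291, a(7)=1*291+3*120=651


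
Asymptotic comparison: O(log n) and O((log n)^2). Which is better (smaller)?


logarithmic grows slower than polylogarithmic
O(log n) is asymptotically smaller; O((log n)^2) grows faster


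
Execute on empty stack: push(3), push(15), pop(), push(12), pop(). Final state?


push(3) -> [3]
push(15) -> [3, 15]
pop() returns 15 -> [3]
push(12) -> [3, 12]
pop() returns 12 -> [3]
Final stack (bottom to top): [3]


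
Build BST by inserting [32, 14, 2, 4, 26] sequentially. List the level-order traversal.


Root = 32; build tree by BST insertion.
Level-Order traversal: [32, 14, 2, 26, 4]


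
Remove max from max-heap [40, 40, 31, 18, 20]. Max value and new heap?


Max = 40
Replace root with last, heapify down
Resulting heap: [40, 20, 31, 18]


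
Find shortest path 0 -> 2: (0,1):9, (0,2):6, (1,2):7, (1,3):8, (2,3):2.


Dijkstra from 0:
Distances: {0: 0, 1: 9, 2: 6, 3: 8}
Shortest distance to 2 = 6, path = [0, 2]


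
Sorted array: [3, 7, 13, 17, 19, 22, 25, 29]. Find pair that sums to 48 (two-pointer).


Two pointers: lo=0, hi=7
Found pair: (19, 29) summing to 48


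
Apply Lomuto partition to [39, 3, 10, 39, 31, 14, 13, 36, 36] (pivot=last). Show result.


Elements <= 36 go left of pivot.
Result: [3, 10, 31, 14, 13, 36, 36, 39, 39], pivot at index 6


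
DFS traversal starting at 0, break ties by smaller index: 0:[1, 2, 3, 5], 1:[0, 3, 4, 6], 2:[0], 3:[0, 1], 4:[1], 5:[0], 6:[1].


DFS stack-based: start with [0]
Visit order: [0, 1, 3, 4, 6, 2, 5]


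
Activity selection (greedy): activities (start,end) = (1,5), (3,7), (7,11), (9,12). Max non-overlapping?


Greedy: pick earliest-ending, then skip overlaps.
Selected (2 activities): [(1, 5), (7, 11)]


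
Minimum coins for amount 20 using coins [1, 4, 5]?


dp[0]=0; dp[i]=1+min(dp[i-c] for c in coins)
...dp[15]=3, dp[16]=4, dp[17]=4, dp[18]=4, dp[19]=4, dp[20]=4
Minimum coins for 20 = 4


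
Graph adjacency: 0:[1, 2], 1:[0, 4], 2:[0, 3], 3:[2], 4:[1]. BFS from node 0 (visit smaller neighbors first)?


BFS queue: start with [0]
Visit order: [0, 1, 2, 4, 3]


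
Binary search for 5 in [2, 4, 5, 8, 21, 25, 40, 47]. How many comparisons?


Search for 5:
[0,7] mid=3 arr[3]=8
[0,2] mid=1 arr[1]=4
[2,2] mid=2 arr[2]=5
Total: 3 comparisons


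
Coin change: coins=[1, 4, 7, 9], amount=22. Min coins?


dp[0]=0; dp[i]=1+min(dp[i-c] for c in coins)
...dp[17]=3, dp[18]=2, dp[19]=3, dp[20]=3, dp[21]=3, dp[22]=3
Minimum coins for 22 = 3


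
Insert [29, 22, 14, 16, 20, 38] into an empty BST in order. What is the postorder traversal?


Root = 29; build tree by BST insertion.
Postorder traversal: [20, 16, 14, 22, 38, 29]


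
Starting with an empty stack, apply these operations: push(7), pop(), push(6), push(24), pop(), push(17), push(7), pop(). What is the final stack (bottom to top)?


push(7) -> [7]
pop() returns 7 -> []
push(6) -> [6]
push(24) -> [6, 24]
pop() returns 24 -> [6]
push(17) -> [6, 17]
push(7) -> [6, 17, 7]
pop() returns 7 -> [6, 17]
Final stack (bottom to top): [6, 17]


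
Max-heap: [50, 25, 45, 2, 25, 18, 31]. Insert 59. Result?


Append 59: [50, 25, 45, 2, 25, 18, 31, 59]
Bubble up: swap idx 7(59) with idx 3(2); swap idx 3(59) with idx 1(25); swap idx 1(59) with idx 0(50)
Result: [59, 50, 45, 25, 25, 18, 31, 2]


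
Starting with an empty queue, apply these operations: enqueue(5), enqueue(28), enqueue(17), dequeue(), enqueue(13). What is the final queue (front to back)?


enqueue(5) -> [5]
enqueue(28) -> [5, 28]
enqueue(17) -> [5, 28, 17]
dequeue() returns 5 -> [28, 17]
enqueue(13) -> [28, 17, 13]
Final queue (front to back): [28, 17, 13]


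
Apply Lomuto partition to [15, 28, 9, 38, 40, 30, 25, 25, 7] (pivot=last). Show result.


Elements <= 7 go left of pivot.
Result: [7, 28, 9, 38, 40, 30, 25, 25, 15], pivot at index 0


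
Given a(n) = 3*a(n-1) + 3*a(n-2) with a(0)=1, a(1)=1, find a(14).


Build bottom-up:
...a(12)=3447441, a(13)=13070241, a(14)=3*13070241+3*3447441=49553046


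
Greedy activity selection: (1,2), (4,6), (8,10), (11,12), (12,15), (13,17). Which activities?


Greedy: pick earliest-ending, then skip overlaps.
Selected (5 activities): [(1, 2), (4, 6), (8, 10), (11, 12), (12, 15)]


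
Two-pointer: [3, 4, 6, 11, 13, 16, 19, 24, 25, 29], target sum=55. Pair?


Two pointers: lo=0, hi=9
No pair sums to 55


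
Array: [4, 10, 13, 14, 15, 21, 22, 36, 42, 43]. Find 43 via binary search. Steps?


Search for 43:
[0,9] mid=4 arr[4]=15
[5,9] mid=7 arr[7]=36
[8,9] mid=8 arr[8]=42
[9,9] mid=9 arr[9]=43
Total: 4 comparisons


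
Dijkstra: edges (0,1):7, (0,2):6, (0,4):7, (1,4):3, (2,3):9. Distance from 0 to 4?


Dijkstra from 0:
Distances: {0: 0, 1: 7, 2: 6, 3: 15, 4: 7}
Shortest distance to 4 = 7, path = [0, 4]


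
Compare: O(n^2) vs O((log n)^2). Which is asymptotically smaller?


polylogarithmic grows slower than quadratic
O((log n)^2) is asymptotically smaller; O(n^2) grows faster


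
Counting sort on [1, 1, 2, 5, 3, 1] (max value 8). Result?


Count array: [0, 3, 1, 1, 0, 1, 0, 0, 0]
Reconstruct: [1, 1, 1, 2, 3, 5]


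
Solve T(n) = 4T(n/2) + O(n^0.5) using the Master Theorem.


a=4, b=2, c=0.5. log_2(4)=2 > c=0.5. Case 1: O(n^log_b(a)) = O(n^2)
Complexity: O(n^2)


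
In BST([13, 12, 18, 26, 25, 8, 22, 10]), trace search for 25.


BST root = 13
Search for 25: compare at each node
Path: [13, 18, 26, 25]


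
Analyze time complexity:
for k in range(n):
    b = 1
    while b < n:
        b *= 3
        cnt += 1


Per nesting level: O(n) * O(log n) = O(n log n)
Complexity: O(n log n)


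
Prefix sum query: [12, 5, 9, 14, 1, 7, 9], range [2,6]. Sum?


Prefix sums: [0, 12, 17, 26, 40, 41, 48, 57]
Sum[2..6] = prefix[7] - prefix[2] = 57 - 17 = 40


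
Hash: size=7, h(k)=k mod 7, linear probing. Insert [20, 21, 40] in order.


Insertions: 20->slot 6; 21->slot 0; 40->slot 5
Table: [21, None, None, None, None, 40, 20]


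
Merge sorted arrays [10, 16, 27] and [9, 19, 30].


Compare heads, take smaller each step.
Merged: [9, 10, 16, 19, 27, 30]


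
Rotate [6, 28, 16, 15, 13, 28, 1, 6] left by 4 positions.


Left rotate by 4: [13, 28, 1, 6, 6, 28, 16, 15]


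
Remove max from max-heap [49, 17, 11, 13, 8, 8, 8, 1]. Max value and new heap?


Max = 49
Replace root with last, heapify down
Resulting heap: [17, 13, 11, 1, 8, 8, 8]


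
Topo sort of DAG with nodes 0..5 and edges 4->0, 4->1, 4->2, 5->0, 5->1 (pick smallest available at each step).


Kahn's algorithm, process smallest node first
Order: [3, 4, 2, 5, 0, 1]


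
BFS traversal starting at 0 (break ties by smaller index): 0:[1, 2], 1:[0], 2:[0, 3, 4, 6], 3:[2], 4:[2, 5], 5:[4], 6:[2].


BFS queue: start with [0]
Visit order: [0, 1, 2, 3, 4, 6, 5]


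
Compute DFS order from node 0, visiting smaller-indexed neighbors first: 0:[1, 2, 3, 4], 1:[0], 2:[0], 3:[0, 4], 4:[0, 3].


DFS stack-based: start with [0]
Visit order: [0, 1, 2, 3, 4]


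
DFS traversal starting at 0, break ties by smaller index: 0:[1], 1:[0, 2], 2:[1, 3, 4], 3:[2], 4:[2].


DFS stack-based: start with [0]
Visit order: [0, 1, 2, 3, 4]


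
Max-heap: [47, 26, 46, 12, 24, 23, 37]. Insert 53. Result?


Append 53: [47, 26, 46, 12, 24, 23, 37, 53]
Bubble up: swap idx 7(53) with idx 3(12); swap idx 3(53) with idx 1(26); swap idx 1(53) with idx 0(47)
Result: [53, 47, 46, 26, 24, 23, 37, 12]


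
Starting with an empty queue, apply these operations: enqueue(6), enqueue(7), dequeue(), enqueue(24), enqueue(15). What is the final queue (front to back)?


enqueue(6) -> [6]
enqueue(7) -> [6, 7]
dequeue() returns 6 -> [7]
enqueue(24) -> [7, 24]
enqueue(15) -> [7, 24, 15]
Final queue (front to back): [7, 24, 15]


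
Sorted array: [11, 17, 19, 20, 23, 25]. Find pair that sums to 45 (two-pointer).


Two pointers: lo=0, hi=5
Found pair: (20, 25) summing to 45


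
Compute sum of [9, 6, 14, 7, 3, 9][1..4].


Prefix sums: [0, 9, 15, 29, 36, 39, 48]
Sum[1..4] = prefix[5] - prefix[1] = 39 - 9 = 30


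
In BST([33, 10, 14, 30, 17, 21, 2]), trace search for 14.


BST root = 33
Search for 14: compare at each node
Path: [33, 10, 14]


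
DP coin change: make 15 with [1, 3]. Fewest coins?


dp[0]=0; dp[i]=1+min(dp[i-c] for c in coins)
...dp[10]=4, dp[11]=5, dp[12]=4, dp[13]=5, dp[14]=6, dp[15]=5
Minimum coins for 15 = 5


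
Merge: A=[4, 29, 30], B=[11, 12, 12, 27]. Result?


Compare heads, take smaller each step.
Merged: [4, 11, 12, 12, 27, 29, 30]


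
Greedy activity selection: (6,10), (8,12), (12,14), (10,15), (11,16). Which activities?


Greedy: pick earliest-ending, then skip overlaps.
Selected (2 activities): [(6, 10), (12, 14)]


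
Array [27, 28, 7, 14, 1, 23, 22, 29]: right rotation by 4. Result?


Right rotate by 4: [1, 23, 22, 29, 27, 28, 7, 14]


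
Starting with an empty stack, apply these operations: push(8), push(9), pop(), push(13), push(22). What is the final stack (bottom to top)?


push(8) -> [8]
push(9) -> [8, 9]
pop() returns 9 -> [8]
push(13) -> [8, 13]
push(22) -> [8, 13, 22]
Final stack (bottom to top): [8, 13, 22]


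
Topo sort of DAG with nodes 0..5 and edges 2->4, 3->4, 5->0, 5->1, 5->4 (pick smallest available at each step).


Kahn's algorithm, process smallest node first
Order: [2, 3, 5, 0, 1, 4]


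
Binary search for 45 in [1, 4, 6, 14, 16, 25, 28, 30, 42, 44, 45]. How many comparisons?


Search for 45:
[0,10] mid=5 arr[5]=25
[6,10] mid=8 arr[8]=42
[9,10] mid=9 arr[9]=44
[10,10] mid=10 arr[10]=45
Total: 4 comparisons


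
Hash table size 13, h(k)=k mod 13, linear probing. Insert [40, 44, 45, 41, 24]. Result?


Insertions: 40->slot 1; 44->slot 5; 45->slot 6; 41->slot 2; 24->slot 11
Table: [None, 40, 41, None, None, 44, 45, None, None, None, None, 24, None]


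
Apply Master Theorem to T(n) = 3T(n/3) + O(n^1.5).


a=3, b=3, c=1.5. log_3(3)=1 < c=1.5. Case 3: O(n^c) = O(n^1.500)
Complexity: O(n^1.500)


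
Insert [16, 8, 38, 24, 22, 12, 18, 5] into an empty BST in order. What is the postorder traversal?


Root = 16; build tree by BST insertion.
Postorder traversal: [5, 12, 8, 18, 22, 24, 38, 16]


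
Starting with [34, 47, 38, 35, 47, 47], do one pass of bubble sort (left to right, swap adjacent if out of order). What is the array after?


After one pass: [34, 38, 35, 47, 47, 47]


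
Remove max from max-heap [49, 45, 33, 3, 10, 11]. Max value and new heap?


Max = 49
Replace root with last, heapify down
Resulting heap: [45, 11, 33, 3, 10]


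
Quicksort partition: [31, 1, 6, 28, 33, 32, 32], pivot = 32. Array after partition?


Elements <= 32 go left of pivot.
Result: [31, 1, 6, 28, 32, 32, 33], pivot at index 5


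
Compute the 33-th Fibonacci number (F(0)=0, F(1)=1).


F(n)=F(n-1)+F(n-2)
...F(31)=1346269, F(32)=2178309, F(33)=3524578


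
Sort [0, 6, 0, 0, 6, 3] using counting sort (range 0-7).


Count array: [3, 0, 0, 1, 0, 0, 2, 0]
Reconstruct: [0, 0, 0, 3, 6, 6]


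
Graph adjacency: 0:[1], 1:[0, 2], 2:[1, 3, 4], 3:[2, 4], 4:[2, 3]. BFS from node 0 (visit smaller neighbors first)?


BFS queue: start with [0]
Visit order: [0, 1, 2, 3, 4]


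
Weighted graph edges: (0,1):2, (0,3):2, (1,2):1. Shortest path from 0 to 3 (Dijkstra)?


Dijkstra from 0:
Distances: {0: 0, 1: 2, 2: 3, 3: 2}
Shortest distance to 3 = 2, path = [0, 3]


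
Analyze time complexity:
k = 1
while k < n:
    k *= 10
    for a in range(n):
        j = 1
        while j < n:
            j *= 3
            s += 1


Per nesting level: O(log n) * O(n) * O(log n) = O(n (log n)^2)
Complexity: O(n (log n)^2)


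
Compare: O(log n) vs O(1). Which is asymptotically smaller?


constant grows slower than logarithmic
O(1) is asymptotically smaller; O(log n) grows faster


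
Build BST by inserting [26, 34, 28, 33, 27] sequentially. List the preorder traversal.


Root = 26; build tree by BST insertion.
Preorder traversal: [26, 34, 28, 27, 33]


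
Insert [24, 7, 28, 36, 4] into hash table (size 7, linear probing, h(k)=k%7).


Insertions: 24->slot 3; 7->slot 0; 28->slot 1; 36->slot 2; 4->slot 4
Table: [7, 28, 36, 24, 4, None, None]


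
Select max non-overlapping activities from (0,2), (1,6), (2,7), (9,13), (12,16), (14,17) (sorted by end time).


Greedy: pick earliest-ending, then skip overlaps.
Selected (4 activities): [(0, 2), (2, 7), (9, 13), (14, 17)]


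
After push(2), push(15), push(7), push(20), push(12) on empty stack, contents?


push(2) -> [2]
push(15) -> [2, 15]
push(7) -> [2, 15, 7]
push(20) -> [2, 15, 7, 20]
push(12) -> [2, 15, 7, 20, 12]
Final stack (bottom to top): [2, 15, 7, 20, 12]


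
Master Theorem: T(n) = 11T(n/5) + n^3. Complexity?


a=11, b=5, c=3. log_5(11)=1.490 < c=3. Case 3: O(n^c) = O(n^3)
Complexity: O(n^3)


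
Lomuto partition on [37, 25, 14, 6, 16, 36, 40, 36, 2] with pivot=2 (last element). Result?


Elements <= 2 go left of pivot.
Result: [2, 25, 14, 6, 16, 36, 40, 36, 37], pivot at index 0


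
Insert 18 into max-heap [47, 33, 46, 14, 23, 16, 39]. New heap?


Append 18: [47, 33, 46, 14, 23, 16, 39, 18]
Bubble up: swap idx 7(18) with idx 3(14)
Result: [47, 33, 46, 18, 23, 16, 39, 14]


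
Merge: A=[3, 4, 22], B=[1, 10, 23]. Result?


Compare heads, take smaller each step.
Merged: [1, 3, 4, 10, 22, 23]


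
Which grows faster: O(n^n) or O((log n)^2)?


polylogarithmic grows slower than n^n
O((log n)^2) is asymptotically smaller; O(n^n) grows faster


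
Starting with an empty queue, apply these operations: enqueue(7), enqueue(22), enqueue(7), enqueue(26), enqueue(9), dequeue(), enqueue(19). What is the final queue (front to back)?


enqueue(7) -> [7]
enqueue(22) -> [7, 22]
enqueue(7) -> [7, 22, 7]
enqueue(26) -> [7, 22, 7, 26]
enqueue(9) -> [7, 22, 7, 26, 9]
dequeue() returns 7 -> [22, 7, 26, 9]
enqueue(19) -> [22, 7, 26, 9, 19]
Final queue (front to back): [22, 7, 26, 9, 19]


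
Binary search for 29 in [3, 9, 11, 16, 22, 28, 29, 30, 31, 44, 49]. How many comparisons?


Search for 29:
[0,10] mid=5 arr[5]=28
[6,10] mid=8 arr[8]=31
[6,7] mid=6 arr[6]=29
Total: 3 comparisons


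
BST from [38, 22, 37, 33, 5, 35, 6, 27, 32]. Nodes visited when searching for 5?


BST root = 38
Search for 5: compare at each node
Path: [38, 22, 5]


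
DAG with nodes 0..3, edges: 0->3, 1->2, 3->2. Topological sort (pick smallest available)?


Kahn's algorithm, process smallest node first
Order: [0, 1, 3, 2]


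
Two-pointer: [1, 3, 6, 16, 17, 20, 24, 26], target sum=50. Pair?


Two pointers: lo=0, hi=7
Found pair: (24, 26) summing to 50


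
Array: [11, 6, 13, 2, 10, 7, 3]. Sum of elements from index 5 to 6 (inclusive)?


Prefix sums: [0, 11, 17, 30, 32, 42, 49, 52]
Sum[5..6] = prefix[7] - prefix[5] = 52 - 42 = 10


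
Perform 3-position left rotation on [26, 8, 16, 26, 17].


Left rotate by 3: [26, 17, 26, 8, 16]


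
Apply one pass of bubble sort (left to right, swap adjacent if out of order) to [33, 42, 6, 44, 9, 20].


After one pass: [33, 6, 42, 9, 20, 44]


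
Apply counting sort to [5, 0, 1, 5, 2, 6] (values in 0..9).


Count array: [1, 1, 1, 0, 0, 2, 1, 0, 0, 0]
Reconstruct: [0, 1, 2, 5, 5, 6]


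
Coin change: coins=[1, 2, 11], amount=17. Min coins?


dp[0]=0; dp[i]=1+min(dp[i-c] for c in coins)
...dp[12]=2, dp[13]=2, dp[14]=3, dp[15]=3, dp[16]=4, dp[17]=4
Minimum coins for 17 = 4


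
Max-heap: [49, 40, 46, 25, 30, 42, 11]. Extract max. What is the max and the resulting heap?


Max = 49
Replace root with last, heapify down
Resulting heap: [46, 40, 42, 25, 30, 11]


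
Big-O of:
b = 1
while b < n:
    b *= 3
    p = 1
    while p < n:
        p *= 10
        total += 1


Per nesting level: O(log n) * O(log n) = O((log n)^2)
Complexity: O((log n)^2)


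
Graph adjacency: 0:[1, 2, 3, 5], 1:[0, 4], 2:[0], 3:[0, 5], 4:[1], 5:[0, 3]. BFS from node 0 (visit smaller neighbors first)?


BFS queue: start with [0]
Visit order: [0, 1, 2, 3, 5, 4]


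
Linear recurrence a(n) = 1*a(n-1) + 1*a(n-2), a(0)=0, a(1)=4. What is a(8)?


Build bottom-up:
...a(6)=32, a(7)=52, a(8)=1*52+1*32=84


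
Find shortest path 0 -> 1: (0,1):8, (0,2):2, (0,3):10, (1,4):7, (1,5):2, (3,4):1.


Dijkstra from 0:
Distances: {0: 0, 1: 8, 2: 2, 3: 10, 4: 11, 5: 10}
Shortest distance to 1 = 8, path = [0, 1]


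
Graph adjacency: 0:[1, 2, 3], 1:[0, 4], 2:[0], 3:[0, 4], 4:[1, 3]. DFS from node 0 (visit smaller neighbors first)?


DFS stack-based: start with [0]
Visit order: [0, 1, 4, 3, 2]


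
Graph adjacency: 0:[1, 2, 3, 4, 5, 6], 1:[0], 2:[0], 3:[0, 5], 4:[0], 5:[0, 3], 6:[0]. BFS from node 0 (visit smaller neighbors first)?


BFS queue: start with [0]
Visit order: [0, 1, 2, 3, 4, 5, 6]


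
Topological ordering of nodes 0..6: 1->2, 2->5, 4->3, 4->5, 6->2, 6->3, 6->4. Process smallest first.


Kahn's algorithm, process smallest node first
Order: [0, 1, 6, 2, 4, 3, 5]


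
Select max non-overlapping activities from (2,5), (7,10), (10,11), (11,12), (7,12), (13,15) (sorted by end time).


Greedy: pick earliest-ending, then skip overlaps.
Selected (5 activities): [(2, 5), (7, 10), (10, 11), (11, 12), (13, 15)]


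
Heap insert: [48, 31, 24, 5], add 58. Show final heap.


Append 58: [48, 31, 24, 5, 58]
Bubble up: swap idx 4(58) with idx 1(31); swap idx 1(58) with idx 0(48)
Result: [58, 48, 24, 5, 31]


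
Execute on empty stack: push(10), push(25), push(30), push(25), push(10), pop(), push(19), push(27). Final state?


push(10) -> [10]
push(25) -> [10, 25]
push(30) -> [10, 25, 30]
push(25) -> [10, 25, 30, 25]
push(10) -> [10, 25, 30, 25, 10]
pop() returns 10 -> [10, 25, 30, 25]
push(19) -> [10, 25, 30, 25, 19]
push(27) -> [10, 25, 30, 25, 19, 27]
Final stack (bottom to top): [10, 25, 30, 25, 19, 27]


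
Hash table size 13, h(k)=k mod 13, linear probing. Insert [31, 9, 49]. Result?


Insertions: 31->slot 5; 9->slot 9; 49->slot 10
Table: [None, None, None, None, None, 31, None, None, None, 9, 49, None, None]


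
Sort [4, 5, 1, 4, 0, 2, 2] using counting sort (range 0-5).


Count array: [1, 1, 2, 0, 2, 1]
Reconstruct: [0, 1, 2, 2, 4, 4, 5]


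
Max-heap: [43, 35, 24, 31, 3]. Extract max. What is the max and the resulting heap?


Max = 43
Replace root with last, heapify down
Resulting heap: [35, 31, 24, 3]


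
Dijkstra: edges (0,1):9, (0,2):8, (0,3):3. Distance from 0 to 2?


Dijkstra from 0:
Distances: {0: 0, 1: 9, 2: 8, 3: 3}
Shortest distance to 2 = 8, path = [0, 2]


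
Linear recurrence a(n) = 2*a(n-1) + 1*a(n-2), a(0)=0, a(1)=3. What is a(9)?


Build bottom-up:
...a(7)=507, a(8)=1224, a(9)=2*1224+1*507=2955


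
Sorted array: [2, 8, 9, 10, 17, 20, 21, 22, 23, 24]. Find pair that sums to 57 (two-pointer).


Two pointers: lo=0, hi=9
No pair sums to 57


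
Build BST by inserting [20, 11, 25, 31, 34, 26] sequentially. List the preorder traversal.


Root = 20; build tree by BST insertion.
Preorder traversal: [20, 11, 25, 31, 26, 34]


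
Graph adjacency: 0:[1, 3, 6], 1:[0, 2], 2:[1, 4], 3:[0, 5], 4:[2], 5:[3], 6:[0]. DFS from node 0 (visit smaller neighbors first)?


DFS stack-based: start with [0]
Visit order: [0, 1, 2, 4, 3, 5, 6]


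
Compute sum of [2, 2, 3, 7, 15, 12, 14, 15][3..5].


Prefix sums: [0, 2, 4, 7, 14, 29, 41, 55, 70]
Sum[3..5] = prefix[6] - prefix[3] = 41 - 7 = 34


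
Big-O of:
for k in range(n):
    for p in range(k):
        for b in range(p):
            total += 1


Per nesting level: O(n) * O(n) [triangular over k] * O(n) [triangular over p] = O(n^3)
Complexity: O(n^3)


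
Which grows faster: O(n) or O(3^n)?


linear grows slower than exponential (base 3)
O(n) is asymptotically smaller; O(3^n) grows faster


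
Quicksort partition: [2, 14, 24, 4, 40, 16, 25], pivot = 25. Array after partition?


Elements <= 25 go left of pivot.
Result: [2, 14, 24, 4, 16, 25, 40], pivot at index 5


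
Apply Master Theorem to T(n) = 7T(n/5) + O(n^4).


a=7, b=5, c=4. log_5(7)=1.209 < c=4. Case 3: O(n^c) = O(n^4)
Complexity: O(n^4)


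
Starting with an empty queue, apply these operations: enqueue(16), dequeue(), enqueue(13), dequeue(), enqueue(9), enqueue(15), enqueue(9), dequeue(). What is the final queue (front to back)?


enqueue(16) -> [16]
dequeue() returns 16 -> []
enqueue(13) -> [13]
dequeue() returns 13 -> []
enqueue(9) -> [9]
enqueue(15) -> [9, 15]
enqueue(9) -> [9, 15, 9]
dequeue() returns 9 -> [15, 9]
Final queue (front to back): [15, 9]


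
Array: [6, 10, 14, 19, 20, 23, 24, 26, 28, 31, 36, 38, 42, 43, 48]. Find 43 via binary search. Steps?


Search for 43:
[0,14] mid=7 arr[7]=26
[8,14] mid=11 arr[11]=38
[12,14] mid=13 arr[13]=43
Total: 3 comparisons


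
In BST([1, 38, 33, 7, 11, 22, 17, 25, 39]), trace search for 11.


BST root = 1
Search for 11: compare at each node
Path: [1, 38, 33, 7, 11]


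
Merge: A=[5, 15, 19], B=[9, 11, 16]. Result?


Compare heads, take smaller each step.
Merged: [5, 9, 11, 15, 16, 19]


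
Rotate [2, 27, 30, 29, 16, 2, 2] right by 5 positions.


Right rotate by 5: [30, 29, 16, 2, 2, 2, 27]


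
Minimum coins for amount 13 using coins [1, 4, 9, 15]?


dp[0]=0; dp[i]=1+min(dp[i-c] for c in coins)
...dp[8]=2, dp[9]=1, dp[10]=2, dp[11]=3, dp[12]=3, dp[13]=2
Minimum coins for 13 = 2


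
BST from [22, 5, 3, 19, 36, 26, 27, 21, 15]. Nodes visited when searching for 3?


BST root = 22
Search for 3: compare at each node
Path: [22, 5, 3]
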